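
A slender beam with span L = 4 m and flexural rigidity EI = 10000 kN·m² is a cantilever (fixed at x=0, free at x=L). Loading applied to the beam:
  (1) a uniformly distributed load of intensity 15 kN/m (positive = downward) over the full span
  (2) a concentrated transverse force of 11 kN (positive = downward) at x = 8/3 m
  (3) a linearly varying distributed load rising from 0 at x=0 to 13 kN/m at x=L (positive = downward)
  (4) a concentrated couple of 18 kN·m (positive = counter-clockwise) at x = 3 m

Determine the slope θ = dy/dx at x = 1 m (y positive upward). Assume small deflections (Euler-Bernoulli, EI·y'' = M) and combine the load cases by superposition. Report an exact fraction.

Load 1 — uniform load w=15 kN/m over full span:
  θ_1 = -wx(x²-3Lx+3L²)/(6EI) = -15·1·(1²-3·4·1+3·4²)/(6·10000) = -37/4000 rad
Load 2 — point force P=11 kN at a=8/3 m (b=L-a=4/3):
  θ_2 = -Px(2a-x)/(2EI)  [x≤a] = -11·1·(2·(8/3)-1)/(2·10000) = -143/60000 rad
Load 3 — triangular load w₀=13 kN/m (0→w₀ over full span):
  θ_3 = (w₀Lx²/4-w₀L²x/3-w₀x⁴/(24L))/EI = (13·4·1²/4-13·4²·1/3-13·1⁴/(24·4))/10000 = -1807/320000 rad
Load 4 — applied couple M₀=18 kN·m at a=3 m (b=L-a=1):
  θ_4 = M₀x/EI  [x≤a] = 18·1/10000 = 9/5000 rad
Superposition: θ = Σ θ_i = -14861/960000 rad ≈ -0.015480 rad

θ(1) = -14861/960000 rad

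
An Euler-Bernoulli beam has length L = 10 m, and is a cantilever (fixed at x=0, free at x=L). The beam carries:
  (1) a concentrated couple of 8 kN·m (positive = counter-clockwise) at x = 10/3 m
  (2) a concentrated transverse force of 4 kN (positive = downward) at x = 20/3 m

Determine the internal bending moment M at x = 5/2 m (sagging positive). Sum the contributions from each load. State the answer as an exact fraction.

M(5/2) = -26/3 kN·m

Load 1 — applied couple M₀=8 kN·m at a=10/3 m (b=L-a=20/3):
  M_1 = M₀  [x≤a] = 8 = 8 kN·m
Load 2 — point force P=4 kN at a=20/3 m (b=L-a=10/3):
  M_2 = -P(a-x)  [x≤a] = -4·((20/3)-(5/2)) = -50/3 kN·m
Superposition: M = Σ M_i = -26/3 kN·m ≈ -8.666667 kN·m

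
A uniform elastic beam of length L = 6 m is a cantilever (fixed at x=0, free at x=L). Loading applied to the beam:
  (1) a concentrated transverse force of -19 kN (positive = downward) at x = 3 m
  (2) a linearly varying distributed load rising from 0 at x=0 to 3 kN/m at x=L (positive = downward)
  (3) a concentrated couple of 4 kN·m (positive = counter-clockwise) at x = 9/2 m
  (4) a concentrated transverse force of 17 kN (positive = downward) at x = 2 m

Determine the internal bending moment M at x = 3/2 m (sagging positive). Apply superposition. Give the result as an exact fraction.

M(3/2) = 39/32 kN·m

Load 1 — point force P=-19 kN at a=3 m (b=L-a=3):
  M_1 = -P(a-x)  [x≤a] = -(-19)·(3-(3/2)) = 57/2 kN·m
Load 2 — triangular load w₀=3 kN/m (0→w₀ over full span):
  M_2 = w₀Lx/2 - w₀L²/3 - w₀x³/(6L) = 3·6·(3/2)/2 - 3·6²/3 - 3·(3/2)³/(6·6) = -729/32 kN·m
Load 3 — applied couple M₀=4 kN·m at a=9/2 m (b=L-a=3/2):
  M_3 = M₀  [x≤a] = 4 = 4 kN·m
Load 4 — point force P=17 kN at a=2 m (b=L-a=4):
  M_4 = -P(a-x)  [x≤a] = -17·(2-(3/2)) = -17/2 kN·m
Superposition: M = Σ M_i = 39/32 kN·m ≈ 1.218750 kN·m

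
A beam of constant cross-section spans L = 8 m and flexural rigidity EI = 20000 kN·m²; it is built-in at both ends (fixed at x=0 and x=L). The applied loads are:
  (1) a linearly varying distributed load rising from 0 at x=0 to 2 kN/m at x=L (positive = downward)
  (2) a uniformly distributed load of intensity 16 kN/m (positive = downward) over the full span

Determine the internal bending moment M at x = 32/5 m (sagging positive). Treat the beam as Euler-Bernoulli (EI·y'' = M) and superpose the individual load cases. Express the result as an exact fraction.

M(32/5) = -1216/375 kN·m

Load 1 — triangular load w₀=2 kN/m (0→w₀ over full span):
  M_1 = 3w₀Lx/20 - w₀L²/30 - w₀x³/(6L) = 3·2·8·(32/5)/20 - 2·8²/30 - 2·(32/5)³/(6·8) = 64/375 kN·m
Load 2 — uniform load w=16 kN/m over full span:
  M_2 = wLx/2 - wL²/12 - wx²/2 = 16·8·(32/5)/2 - 16·8²/12 - 16·(32/5)²/2 = -256/75 kN·m
Superposition: M = Σ M_i = -1216/375 kN·m ≈ -3.242667 kN·m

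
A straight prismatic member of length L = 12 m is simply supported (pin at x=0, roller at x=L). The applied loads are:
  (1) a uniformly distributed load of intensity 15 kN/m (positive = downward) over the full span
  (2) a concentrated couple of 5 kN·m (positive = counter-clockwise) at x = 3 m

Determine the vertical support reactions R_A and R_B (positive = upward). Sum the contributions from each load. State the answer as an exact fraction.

Load 1 — uniform load w=15 kN/m over full span:
  R_A = wL/2 = 15·12/2 = 90 kN
  R_B = wL/2 = 15·12/2 = 90 kN
Load 2 — applied couple M₀=5 kN·m at a=3 m (b=L-a=9):
  R_A = M₀/L = 5/12 kN
  R_B = -M₀/L = -5/12 kN
Superposition: R_A = 1085/12 kN, R_B = 1075/12 kN

R_A = 1085/12 kN, R_B = 1075/12 kN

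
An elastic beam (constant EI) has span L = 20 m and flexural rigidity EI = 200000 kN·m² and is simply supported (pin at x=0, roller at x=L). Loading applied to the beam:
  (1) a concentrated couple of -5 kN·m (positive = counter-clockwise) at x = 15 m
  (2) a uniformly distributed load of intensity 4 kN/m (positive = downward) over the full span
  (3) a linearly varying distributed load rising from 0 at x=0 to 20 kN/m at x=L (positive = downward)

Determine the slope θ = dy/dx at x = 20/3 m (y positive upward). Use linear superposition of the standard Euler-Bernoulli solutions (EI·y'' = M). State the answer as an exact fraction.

θ(20/3) = -182419/15552000 rad

Load 1 — applied couple M₀=-5 kN·m at a=15 m (b=L-a=5):
  θ_1 = (M₀x²/(2L)+C₁)/EI  [x≤a] with C₁=M₀(3b²-L²)/(6L)=325/24 = ((-5)·(20/3)²/(2·20)+(325/24))/200000 = 23/576000 rad
Load 2 — uniform load w=4 kN/m over full span:
  θ_2 = -w(L³-6Lx²+4x³)/(24EI) = -4·(20³-6·20·(20/3)²+4·(20/3)³)/(24·200000) = -13/4050 rad
Load 3 — triangular load w₀=20 kN/m (0→w₀ over full span):
  θ_3 = -w₀(7L⁴-30L²x²+15x⁴)/(360LEI) = -20·(7·20⁴-30·20²·(20/3)²+15·(20/3)⁴)/(360·20·200000) = -52/6075 rad
Superposition: θ = Σ θ_i = -182419/15552000 rad ≈ -0.011730 rad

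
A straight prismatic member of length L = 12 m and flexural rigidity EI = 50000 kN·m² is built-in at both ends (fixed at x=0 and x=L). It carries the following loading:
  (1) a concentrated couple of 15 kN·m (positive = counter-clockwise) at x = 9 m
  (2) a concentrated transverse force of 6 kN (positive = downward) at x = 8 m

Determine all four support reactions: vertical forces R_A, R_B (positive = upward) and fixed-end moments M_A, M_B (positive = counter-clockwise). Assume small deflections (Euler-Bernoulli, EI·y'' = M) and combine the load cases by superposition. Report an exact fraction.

Load 1 — applied couple M₀=15 kN·m at a=9 m (b=L-a=3):
  R_A = 6M₀ab/L³ = 6·15·9·3/12³ = 45/32 kN
  M_A = M₀b(2a-b)/L² = 15·3·(2·9-3)/12² = 75/16 kN·m
  R_B = -6M₀ab/L³ = -6·15·9·3/12³ = -45/32 kN
  M_B = M₀a(2b-a)/L² = 15·9·(2·3-9)/12² = -45/16 kN·m
Load 2 — point force P=6 kN at a=8 m (b=L-a=4):
  R_A = Pb²(3a+b)/L³ = 6·4²·(3·8+4)/12³ = 14/9 kN
  M_A = Pab²/L² = 6·8·4²/12² = 16/3 kN·m
  R_B = Pa²(a+3b)/L³ = 6·8²·(8+3·4)/12³ = 40/9 kN
  M_B = -Pa²b/L² = -6·8²·4/12² = -32/3 kN·m
Superposition: R_A = 853/288 kN, M_A = 481/48 kN·m, R_B = 875/288 kN, M_B = -647/48 kN·m

R_A = 853/288 kN, M_A = 481/48 kN·m, R_B = 875/288 kN, M_B = -647/48 kN·m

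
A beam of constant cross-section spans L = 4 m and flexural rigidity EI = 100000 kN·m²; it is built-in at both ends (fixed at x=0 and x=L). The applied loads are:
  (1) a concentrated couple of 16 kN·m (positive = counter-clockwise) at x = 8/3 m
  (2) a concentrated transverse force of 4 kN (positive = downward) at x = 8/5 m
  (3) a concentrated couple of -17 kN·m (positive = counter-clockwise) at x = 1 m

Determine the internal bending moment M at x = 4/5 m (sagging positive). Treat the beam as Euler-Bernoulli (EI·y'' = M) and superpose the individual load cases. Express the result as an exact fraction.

Load 1 — applied couple M₀=16 kN·m at a=8/3 m (b=L-a=4/3):
  M_1 = R_Ax - M_A  [x≤a] with R_A=16/3, M_A=16/3 = (16/3)·(4/5) - (16/3) = -16/15 kN·m
Load 2 — point force P=4 kN at a=8/5 m (b=L-a=12/5):
  M_2 = Pb²(3a+b)x/L³ - Pab²/L²  [x≤a] = 4·(12/5)²·(3·(8/5)+(12/5))·(4/5)/4³ - 4·(8/5)·(12/5)²/4² = -144/625 kN·m
Load 3 — applied couple M₀=-17 kN·m at a=1 m (b=L-a=3):
  M_3 = R_Ax - M_A  [x≤a] with R_A=-153/32, M_A=51/16 = (-153/32)·(4/5) - (51/16) = -561/80 kN·m
Superposition: M = Σ M_i = -249287/30000 kN·m ≈ -8.309567 kN·m

M(4/5) = -249287/30000 kN·m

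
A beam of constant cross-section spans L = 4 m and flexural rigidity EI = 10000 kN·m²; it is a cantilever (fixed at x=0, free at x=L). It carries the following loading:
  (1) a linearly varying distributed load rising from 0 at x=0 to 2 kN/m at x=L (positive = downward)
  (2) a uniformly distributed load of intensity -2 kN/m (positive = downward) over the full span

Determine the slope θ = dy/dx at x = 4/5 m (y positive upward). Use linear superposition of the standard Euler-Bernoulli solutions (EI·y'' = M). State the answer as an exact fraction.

Load 1 — triangular load w₀=2 kN/m (0→w₀ over full span):
  θ_1 = (w₀Lx²/4-w₀L²x/3-w₀x⁴/(24L))/EI = (2·4·(4/5)²/4-2·4²·(4/5)/3-2·(4/5)⁴/(24·4))/10000 = -851/1171875 rad
Load 2 — uniform load w=-2 kN/m over full span:
  θ_2 = -wx(x²-3Lx+3L²)/(6EI) = -(-2)·(4/5)·((4/5)²-3·4·(4/5)+3·4²)/(6·10000) = 244/234375 rad
Superposition: θ = Σ θ_i = 123/390625 rad ≈ 0.000315 rad

θ(4/5) = 123/390625 rad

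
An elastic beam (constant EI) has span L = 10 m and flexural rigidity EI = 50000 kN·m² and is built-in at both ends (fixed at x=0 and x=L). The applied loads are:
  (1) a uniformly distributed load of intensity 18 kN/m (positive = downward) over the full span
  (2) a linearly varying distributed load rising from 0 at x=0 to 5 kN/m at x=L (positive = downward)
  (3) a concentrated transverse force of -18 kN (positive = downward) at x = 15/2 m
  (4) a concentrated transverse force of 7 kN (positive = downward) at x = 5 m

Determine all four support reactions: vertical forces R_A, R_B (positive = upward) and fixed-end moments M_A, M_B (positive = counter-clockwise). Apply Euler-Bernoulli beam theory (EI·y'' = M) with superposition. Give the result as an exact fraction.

Load 1 — uniform load w=18 kN/m over full span:
  R_A = wL/2 = 18·10/2 = 90 kN
  M_A = wL²/12 = 18·10²/12 = 150 kN·m
  R_B = wL/2 = 18·10/2 = 90 kN
  M_B = -wL²/12 = -18·10²/12 = -150 kN·m
Load 2 — triangular load w₀=5 kN/m (0→w₀ over full span):
  R_A = 3w₀L/20 = 3·5·10/20 = 15/2 kN
  M_A = w₀L²/30 = 5·10²/30 = 50/3 kN·m
  R_B = 7w₀L/20 = 7·5·10/20 = 35/2 kN
  M_B = -w₀L²/20 = -5·10²/20 = -25 kN·m
Load 3 — point force P=-18 kN at a=15/2 m (b=L-a=5/2):
  R_A = Pb²(3a+b)/L³ = (-18)·(5/2)²·(3·(15/2)+(5/2))/10³ = -45/16 kN
  M_A = Pab²/L² = (-18)·(15/2)·(5/2)²/10² = -135/16 kN·m
  R_B = Pa²(a+3b)/L³ = (-18)·(15/2)²·((15/2)+3·(5/2))/10³ = -243/16 kN
  M_B = -Pa²b/L² = -(-18)·(15/2)²·(5/2)/10² = 405/16 kN·m
Load 4 — point force P=7 kN at a=5 m (b=L-a=5):
  R_A = Pb²(3a+b)/L³ = 7·5²·(3·5+5)/10³ = 7/2 kN
  M_A = Pab²/L² = 7·5·5²/10² = 35/4 kN·m
  R_B = Pa²(a+3b)/L³ = 7·5²·(5+3·5)/10³ = 7/2 kN
  M_B = -Pa²b/L² = -7·5²·5/10² = -35/4 kN·m
Superposition: R_A = 1571/16 kN, M_A = 8015/48 kN·m, R_B = 1533/16 kN, M_B = -2535/16 kN·m

R_A = 1571/16 kN, M_A = 8015/48 kN·m, R_B = 1533/16 kN, M_B = -2535/16 kN·m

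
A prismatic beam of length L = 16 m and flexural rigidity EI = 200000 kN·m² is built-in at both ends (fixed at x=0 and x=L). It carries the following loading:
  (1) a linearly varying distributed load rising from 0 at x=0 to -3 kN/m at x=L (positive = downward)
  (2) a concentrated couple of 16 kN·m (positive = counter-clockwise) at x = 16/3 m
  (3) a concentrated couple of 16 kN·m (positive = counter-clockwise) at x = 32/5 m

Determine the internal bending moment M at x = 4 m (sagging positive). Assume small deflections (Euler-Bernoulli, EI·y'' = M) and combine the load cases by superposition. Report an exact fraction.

M(4) = 598/75 kN·m

Load 1 — triangular load w₀=-3 kN/m (0→w₀ over full span):
  M_1 = 3w₀Lx/20 - w₀L²/30 - w₀x³/(6L) = 3·(-3)·16·4/20 - (-3)·16²/30 - (-3)·4³/(6·16) = -6/5 kN·m
Load 2 — applied couple M₀=16 kN·m at a=16/3 m (b=L-a=32/3):
  M_2 = R_Ax - M_A  [x≤a] with R_A=4/3, M_A=0 = (4/3)·4 - 0 = 16/3 kN·m
Load 3 — applied couple M₀=16 kN·m at a=32/5 m (b=L-a=48/5):
  M_3 = R_Ax - M_A  [x≤a] with R_A=36/25, M_A=48/25 = (36/25)·4 - (48/25) = 96/25 kN·m
Superposition: M = Σ M_i = 598/75 kN·m ≈ 7.973333 kN·m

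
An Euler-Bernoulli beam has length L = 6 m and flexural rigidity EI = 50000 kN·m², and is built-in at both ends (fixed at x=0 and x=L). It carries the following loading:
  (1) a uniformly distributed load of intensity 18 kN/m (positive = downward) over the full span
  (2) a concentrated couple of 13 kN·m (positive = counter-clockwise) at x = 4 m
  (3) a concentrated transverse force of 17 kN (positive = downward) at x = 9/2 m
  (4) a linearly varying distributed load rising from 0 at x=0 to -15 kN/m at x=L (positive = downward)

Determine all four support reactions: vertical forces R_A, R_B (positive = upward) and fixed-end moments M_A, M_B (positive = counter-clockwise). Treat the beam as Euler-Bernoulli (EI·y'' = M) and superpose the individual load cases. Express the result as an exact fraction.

Load 1 — uniform load w=18 kN/m over full span:
  R_A = wL/2 = 18·6/2 = 54 kN
  M_A = wL²/12 = 18·6²/12 = 54 kN·m
  R_B = wL/2 = 18·6/2 = 54 kN
  M_B = -wL²/12 = -18·6²/12 = -54 kN·m
Load 2 — applied couple M₀=13 kN·m at a=4 m (b=L-a=2):
  R_A = 6M₀ab/L³ = 6·13·4·2/6³ = 26/9 kN
  M_A = M₀b(2a-b)/L² = 13·2·(2·4-2)/6² = 13/3 kN·m
  R_B = -6M₀ab/L³ = -6·13·4·2/6³ = -26/9 kN
  M_B = M₀a(2b-a)/L² = 13·4·(2·2-4)/6² = 0 kN·m
Load 3 — point force P=17 kN at a=9/2 m (b=L-a=3/2):
  R_A = Pb²(3a+b)/L³ = 17·(3/2)²·(3·(9/2)+(3/2))/6³ = 85/32 kN
  M_A = Pab²/L² = 17·(9/2)·(3/2)²/6² = 153/32 kN·m
  R_B = Pa²(a+3b)/L³ = 17·(9/2)²·((9/2)+3·(3/2))/6³ = 459/32 kN
  M_B = -Pa²b/L² = -17·(9/2)²·(3/2)/6² = -459/32 kN·m
Load 4 — triangular load w₀=-15 kN/m (0→w₀ over full span):
  R_A = 3w₀L/20 = 3·(-15)·6/20 = -27/2 kN
  M_A = w₀L²/30 = (-15)·6²/30 = -18 kN·m
  R_B = 7w₀L/20 = 7·(-15)·6/20 = -63/2 kN
  M_B = -w₀L²/20 = -(-15)·6²/20 = 27 kN·m
Superposition: R_A = 13261/288 kN, M_A = 4331/96 kN·m, R_B = 9779/288 kN, M_B = -1323/32 kN·m

R_A = 13261/288 kN, M_A = 4331/96 kN·m, R_B = 9779/288 kN, M_B = -1323/32 kN·m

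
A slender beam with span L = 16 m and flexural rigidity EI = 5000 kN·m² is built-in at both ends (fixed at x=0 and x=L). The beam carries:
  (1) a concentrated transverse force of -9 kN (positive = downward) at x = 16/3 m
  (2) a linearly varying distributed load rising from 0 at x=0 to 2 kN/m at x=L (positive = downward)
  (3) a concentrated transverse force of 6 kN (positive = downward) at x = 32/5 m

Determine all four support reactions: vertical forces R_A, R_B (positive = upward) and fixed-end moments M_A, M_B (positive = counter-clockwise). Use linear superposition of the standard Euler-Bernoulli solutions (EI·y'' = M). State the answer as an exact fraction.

R_A = 758/375 kN, M_A = 3584/375 kN·m, R_B = 4117/375 kN, M_B = -9056/375 kN·m

Load 1 — point force P=-9 kN at a=16/3 m (b=L-a=32/3):
  R_A = Pb²(3a+b)/L³ = (-9)·(32/3)²·(3·(16/3)+(32/3))/16³ = -20/3 kN
  M_A = Pab²/L² = (-9)·(16/3)·(32/3)²/16² = -64/3 kN·m
  R_B = Pa²(a+3b)/L³ = (-9)·(16/3)²·((16/3)+3·(32/3))/16³ = -7/3 kN
  M_B = -Pa²b/L² = -(-9)·(16/3)²·(32/3)/16² = 32/3 kN·m
Load 2 — triangular load w₀=2 kN/m (0→w₀ over full span):
  R_A = 3w₀L/20 = 3·2·16/20 = 24/5 kN
  M_A = w₀L²/30 = 2·16²/30 = 256/15 kN·m
  R_B = 7w₀L/20 = 7·2·16/20 = 56/5 kN
  M_B = -w₀L²/20 = -2·16²/20 = -128/5 kN·m
Load 3 — point force P=6 kN at a=32/5 m (b=L-a=48/5):
  R_A = Pb²(3a+b)/L³ = 6·(48/5)²·(3·(32/5)+(48/5))/16³ = 486/125 kN
  M_A = Pab²/L² = 6·(32/5)·(48/5)²/16² = 1728/125 kN·m
  R_B = Pa²(a+3b)/L³ = 6·(32/5)²·((32/5)+3·(48/5))/16³ = 264/125 kN
  M_B = -Pa²b/L² = -6·(32/5)²·(48/5)/16² = -1152/125 kN·m
Superposition: R_A = 758/375 kN, M_A = 3584/375 kN·m, R_B = 4117/375 kN, M_B = -9056/375 kN·m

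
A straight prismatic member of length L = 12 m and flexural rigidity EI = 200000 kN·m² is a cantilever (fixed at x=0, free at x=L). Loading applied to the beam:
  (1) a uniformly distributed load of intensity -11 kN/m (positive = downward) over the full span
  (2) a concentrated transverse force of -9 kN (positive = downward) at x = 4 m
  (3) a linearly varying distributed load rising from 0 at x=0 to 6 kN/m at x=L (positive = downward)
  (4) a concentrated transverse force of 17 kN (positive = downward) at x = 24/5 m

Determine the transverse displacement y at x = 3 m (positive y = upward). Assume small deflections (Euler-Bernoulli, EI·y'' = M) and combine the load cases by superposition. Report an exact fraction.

Load 1 — uniform load w=-11 kN/m over full span:
  y_1 = -wx²(x²-4Lx+6L²)/(24EI) = -(-11)·3²·(3²-4·12·3+6·12²)/(24·200000) = 24057/1600000 m
Load 2 — point force P=-9 kN at a=4 m (b=L-a=8):
  y_2 = -Px²(3a-x)/(6EI)  [x≤a] = -(-9)·3²·(3·4-3)/(6·200000) = 243/400000 m
Load 3 — triangular load w₀=6 kN/m (0→w₀ over full span):
  y_3 = (w₀Lx³/12-w₀L²x²/6-w₀x⁵/(120L))/EI = (6·12·3³/12-6·12²·3²/6-6·3⁵/(120·12))/200000 = -90801/16000000 m
Load 4 — point force P=17 kN at a=24/5 m (b=L-a=36/5):
  y_4 = -Px²(3a-x)/(6EI)  [x≤a] = -17·3²·(3·(24/5)-3)/(6·200000) = -2907/2000000 m
Superposition: y = Σ y_i = 136233/16000000 m ≈ 0.008515 m

y(3) = 136233/16000000 m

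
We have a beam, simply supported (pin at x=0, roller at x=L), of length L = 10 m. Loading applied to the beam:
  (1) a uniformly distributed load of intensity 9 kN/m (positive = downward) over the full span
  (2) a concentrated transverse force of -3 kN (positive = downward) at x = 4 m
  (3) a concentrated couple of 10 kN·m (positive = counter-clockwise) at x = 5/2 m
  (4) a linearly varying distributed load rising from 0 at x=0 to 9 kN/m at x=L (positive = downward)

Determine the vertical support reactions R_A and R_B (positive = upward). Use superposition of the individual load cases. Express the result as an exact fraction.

Load 1 — uniform load w=9 kN/m over full span:
  R_A = wL/2 = 9·10/2 = 45 kN
  R_B = wL/2 = 9·10/2 = 45 kN
Load 2 — point force P=-3 kN at a=4 m (b=L-a=6):
  R_A = Pb/L = (-3)·6/10 = -9/5 kN
  R_B = Pa/L = (-3)·4/10 = -6/5 kN
Load 3 — applied couple M₀=10 kN·m at a=5/2 m (b=L-a=15/2):
  R_A = M₀/L = 10/10 = 1 kN
  R_B = -M₀/L = -10/10 = -1 kN
Load 4 — triangular load w₀=9 kN/m (0→w₀ over full span):
  R_A = w₀L/6 = 9·10/6 = 15 kN
  R_B = w₀L/3 = 9·10/3 = 30 kN
Superposition: R_A = 296/5 kN, R_B = 364/5 kN

R_A = 296/5 kN, R_B = 364/5 kN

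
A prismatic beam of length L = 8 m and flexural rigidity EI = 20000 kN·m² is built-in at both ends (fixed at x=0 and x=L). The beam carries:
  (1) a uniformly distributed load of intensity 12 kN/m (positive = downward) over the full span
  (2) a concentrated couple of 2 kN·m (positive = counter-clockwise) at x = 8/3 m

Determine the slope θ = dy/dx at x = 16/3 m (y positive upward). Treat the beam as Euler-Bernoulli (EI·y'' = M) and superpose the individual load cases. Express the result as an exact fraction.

θ(16/3) = 7/3750 rad

Load 1 — uniform load w=12 kN/m over full span:
  θ_1 = -wx(L-x)(L-2x)/(12EI) = -12·(16/3)·(8-(16/3))·(8-2·(16/3))/(12·20000) = 32/16875 rad
Load 2 — applied couple M₀=2 kN·m at a=8/3 m (b=L-a=16/3):
  θ_2 = (R_Ax²/2 - M_Ax - M₀(x-a))/EI  [x>a] with R_A=1/3, M_A=0 = ((1/3)·(16/3)²/2 - 0·(16/3) - 2·((16/3)-(8/3)))/20000 = -1/33750 rad
Superposition: θ = Σ θ_i = 7/3750 rad ≈ 0.001867 rad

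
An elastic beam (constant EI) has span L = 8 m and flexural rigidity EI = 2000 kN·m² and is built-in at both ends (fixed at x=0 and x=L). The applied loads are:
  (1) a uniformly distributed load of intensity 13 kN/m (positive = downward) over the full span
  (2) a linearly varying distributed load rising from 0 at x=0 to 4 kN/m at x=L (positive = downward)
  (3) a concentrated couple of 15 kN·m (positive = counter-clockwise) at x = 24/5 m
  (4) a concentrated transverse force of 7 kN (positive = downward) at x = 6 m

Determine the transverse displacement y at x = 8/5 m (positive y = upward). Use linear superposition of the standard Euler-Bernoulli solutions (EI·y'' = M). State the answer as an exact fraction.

y(8/5) = -836737/23437500 m

Load 1 — uniform load w=13 kN/m over full span:
  y_1 = -wx²(L-x)²/(24EI) = -13·(8/5)²·(8-(8/5))²/(24·2000) = -6656/234375 m
Load 2 — triangular load w₀=4 kN/m (0→w₀ over full span):
  y_2 = -w₀x²(L-x)²(x+2L)/(120LEI) = -4·(8/5)²·(8-(8/5))²·((8/5)+2·8)/(120·8·2000) = -22528/5859375 m
Load 3 — applied couple M₀=15 kN·m at a=24/5 m (b=L-a=16/5):
  y_3 = (R_Ax³/6 - M_Ax²/2)/EI  [x≤a] with R_A=27/10, M_A=24/5 = ((27/10)·(8/5)³/6 - (24/5)·(8/5)²/2)/2000 = -168/78125 m
Load 4 — point force P=7 kN at a=6 m (b=L-a=2):
  y_4 = -Pb²x²(3aL-(3a+b)x)/(6L³EI)  [x≤a] = -7·2²·(8/5)²·(3·6·8-(3·6+2)·(8/5))/(6·8³·2000) = -49/37500 m
Superposition: y = Σ y_i = -836737/23437500 m ≈ -0.035701 m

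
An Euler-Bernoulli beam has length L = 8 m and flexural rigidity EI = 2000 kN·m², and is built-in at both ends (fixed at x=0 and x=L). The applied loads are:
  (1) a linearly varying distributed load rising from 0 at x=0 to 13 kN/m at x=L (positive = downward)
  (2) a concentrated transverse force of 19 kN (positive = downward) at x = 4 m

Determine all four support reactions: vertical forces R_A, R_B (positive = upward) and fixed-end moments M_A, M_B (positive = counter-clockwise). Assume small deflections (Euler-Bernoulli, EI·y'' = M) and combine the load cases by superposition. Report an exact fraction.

R_A = 251/10 kN, M_A = 701/15 kN·m, R_B = 459/10 kN, M_B = -303/5 kN·m

Load 1 — triangular load w₀=13 kN/m (0→w₀ over full span):
  R_A = 3w₀L/20 = 3·13·8/20 = 78/5 kN
  M_A = w₀L²/30 = 13·8²/30 = 416/15 kN·m
  R_B = 7w₀L/20 = 7·13·8/20 = 182/5 kN
  M_B = -w₀L²/20 = -13·8²/20 = -208/5 kN·m
Load 2 — point force P=19 kN at a=4 m (b=L-a=4):
  R_A = Pb²(3a+b)/L³ = 19·4²·(3·4+4)/8³ = 19/2 kN
  M_A = Pab²/L² = 19·4·4²/8² = 19 kN·m
  R_B = Pa²(a+3b)/L³ = 19·4²·(4+3·4)/8³ = 19/2 kN
  M_B = -Pa²b/L² = -19·4²·4/8² = -19 kN·m
Superposition: R_A = 251/10 kN, M_A = 701/15 kN·m, R_B = 459/10 kN, M_B = -303/5 kN·m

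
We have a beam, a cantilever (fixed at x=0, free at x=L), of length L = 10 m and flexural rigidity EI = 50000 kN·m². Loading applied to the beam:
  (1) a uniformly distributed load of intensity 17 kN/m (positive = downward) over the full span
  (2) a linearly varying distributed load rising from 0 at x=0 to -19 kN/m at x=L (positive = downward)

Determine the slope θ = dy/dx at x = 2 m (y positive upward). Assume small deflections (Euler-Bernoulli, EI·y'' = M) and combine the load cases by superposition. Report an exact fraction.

Load 1 — uniform load w=17 kN/m over full span:
  θ_1 = -wx(x²-3Lx+3L²)/(6EI) = -17·2·(2²-3·10·2+3·10²)/(6·50000) = -1037/37500 rad
Load 2 — triangular load w₀=-19 kN/m (0→w₀ over full span):
  θ_2 = (w₀Lx²/4-w₀L²x/3-w₀x⁴/(24L))/EI = ((-19)·10·2²/4-(-19)·10²·2/3-(-19)·2⁴/(24·10))/50000 = 16169/750000 rad
Superposition: θ = Σ θ_i = -4571/750000 rad ≈ -0.006095 rad

θ(2) = -4571/750000 rad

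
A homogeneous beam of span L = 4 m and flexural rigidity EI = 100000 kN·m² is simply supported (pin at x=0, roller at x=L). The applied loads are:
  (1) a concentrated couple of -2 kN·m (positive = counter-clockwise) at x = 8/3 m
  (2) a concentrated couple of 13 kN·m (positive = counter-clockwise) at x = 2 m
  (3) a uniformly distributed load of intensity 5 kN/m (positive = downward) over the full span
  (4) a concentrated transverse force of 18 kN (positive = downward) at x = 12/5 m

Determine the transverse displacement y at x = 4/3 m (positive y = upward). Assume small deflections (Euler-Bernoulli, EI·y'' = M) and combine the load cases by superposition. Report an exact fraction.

y(4/3) = -512767/1518750000 m

Load 1 — applied couple M₀=-2 kN·m at a=8/3 m (b=L-a=4/3):
  y_1 = (M₀x³/(6L)+C₁x)/EI  [x≤a] with C₁=M₀(3b²-L²)/(6L)=8/9 = ((-2)·(4/3)³/(6·4)+(8/9)·(4/3))/100000 = 1/101250 m
Load 2 — applied couple M₀=13 kN·m at a=2 m (b=L-a=2):
  y_2 = (M₀x³/(6L)+C₁x)/EI  [x≤a] with C₁=M₀(3b²-L²)/(6L)=-13/6 = (13·(4/3)³/(6·4)+(-13/6)·(4/3))/100000 = -13/810000 m
Load 3 — uniform load w=5 kN/m over full span:
  y_3 = -wx(L³-2Lx²+x³)/(24EI) = -5·(4/3)·(4³-2·4·(4/3)²+(4/3)³)/(24·100000) = -22/151875 m
Load 4 — point force P=18 kN at a=12/5 m (b=L-a=8/5):
  y_4 = -Pbx(L²-b²-x²)/(6LEI)  [x≤a] = -18·(8/5)·(4/3)·(4²-(8/5)²-(4/3)²)/(6·4·100000) = -656/3515625 m
Superposition: y = Σ y_i = -512767/1518750000 m ≈ -0.000338 m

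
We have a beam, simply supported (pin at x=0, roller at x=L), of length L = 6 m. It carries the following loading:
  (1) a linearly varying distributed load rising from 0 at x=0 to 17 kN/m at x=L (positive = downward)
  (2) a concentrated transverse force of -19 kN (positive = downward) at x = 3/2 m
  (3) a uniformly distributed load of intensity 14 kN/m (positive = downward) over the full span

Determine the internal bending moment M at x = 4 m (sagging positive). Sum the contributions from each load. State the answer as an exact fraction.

Load 1 — triangular load w₀=17 kN/m (0→w₀ over full span):
  M_1 = w₀Lx/6 - w₀x³/(6L) = 17·6·4/6 - 17·4³/(6·6) = 340/9 kN·m
Load 2 — point force P=-19 kN at a=3/2 m (b=L-a=9/2):
  M_2 = Pa(L-x)/L  [x>a] = (-19)·(3/2)·(6-4)/6 = -19/2 kN·m
Load 3 — uniform load w=14 kN/m over full span:
  M_3 = wx(L-x)/2 = 14·4·(6-4)/2 = 56 kN·m
Superposition: M = Σ M_i = 1517/18 kN·m ≈ 84.277778 kN·m

M(4) = 1517/18 kN·m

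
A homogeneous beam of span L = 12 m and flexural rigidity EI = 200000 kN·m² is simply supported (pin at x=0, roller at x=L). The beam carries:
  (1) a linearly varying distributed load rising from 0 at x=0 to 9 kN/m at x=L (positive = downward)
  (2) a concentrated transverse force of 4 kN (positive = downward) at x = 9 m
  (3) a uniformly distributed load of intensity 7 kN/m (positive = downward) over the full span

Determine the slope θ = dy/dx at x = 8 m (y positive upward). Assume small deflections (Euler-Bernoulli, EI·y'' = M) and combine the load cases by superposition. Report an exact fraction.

Load 1 — triangular load w₀=9 kN/m (0→w₀ over full span):
  θ_1 = -w₀(7L⁴-30L²x²+15x⁴)/(360LEI) = -9·(7·12⁴-30·12²·8²+15·8⁴)/(360·12·200000) = 91/125000 rad
Load 2 — point force P=4 kN at a=9 m (b=L-a=3):
  θ_2 = -Pb(L²-b²-3x²)/(6LEI)  [x≤a] = -4·3·(12²-3²-3·8²)/(6·12·200000) = 19/400000 rad
Load 3 — uniform load w=7 kN/m over full span:
  θ_3 = -w(L³-6Lx²+4x³)/(24EI) = -7·(12³-6·12·8²+4·8³)/(24·200000) = 91/75000 rad
Superposition: θ = Σ θ_i = 11933/6000000 rad ≈ 0.001989 rad

θ(8) = 11933/6000000 rad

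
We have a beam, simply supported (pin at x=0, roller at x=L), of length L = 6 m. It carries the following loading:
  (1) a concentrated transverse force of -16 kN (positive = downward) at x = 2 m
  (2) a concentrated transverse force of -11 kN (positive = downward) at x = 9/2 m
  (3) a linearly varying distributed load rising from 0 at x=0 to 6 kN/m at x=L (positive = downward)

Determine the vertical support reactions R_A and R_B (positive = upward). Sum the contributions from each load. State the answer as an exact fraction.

Load 1 — point force P=-16 kN at a=2 m (b=L-a=4):
  R_A = Pb/L = (-16)·4/6 = -32/3 kN
  R_B = Pa/L = (-16)·2/6 = -16/3 kN
Load 2 — point force P=-11 kN at a=9/2 m (b=L-a=3/2):
  R_A = Pb/L = (-11)·(3/2)/6 = -11/4 kN
  R_B = Pa/L = (-11)·(9/2)/6 = -33/4 kN
Load 3 — triangular load w₀=6 kN/m (0→w₀ over full span):
  R_A = w₀L/6 = 6·6/6 = 6 kN
  R_B = w₀L/3 = 6·6/3 = 12 kN
Superposition: R_A = -89/12 kN, R_B = -19/12 kN

R_A = -89/12 kN, R_B = -19/12 kN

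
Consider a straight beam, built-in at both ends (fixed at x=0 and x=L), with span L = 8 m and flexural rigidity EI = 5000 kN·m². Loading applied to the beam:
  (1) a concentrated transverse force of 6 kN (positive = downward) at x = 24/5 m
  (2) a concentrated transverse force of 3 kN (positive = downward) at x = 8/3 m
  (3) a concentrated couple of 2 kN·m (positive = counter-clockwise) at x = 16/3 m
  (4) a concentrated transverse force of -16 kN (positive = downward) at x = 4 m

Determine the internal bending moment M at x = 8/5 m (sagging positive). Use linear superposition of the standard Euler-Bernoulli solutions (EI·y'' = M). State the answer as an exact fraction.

M(8/5) = 3446/1875 kN·m

Load 1 — point force P=6 kN at a=24/5 m (b=L-a=16/5):
  M_1 = Pb²(3a+b)x/L³ - Pab²/L²  [x≤a] = 6·(16/5)²·(3·(24/5)+(16/5))·(8/5)/8³ - 6·(24/5)·(16/5)²/8² = -768/625 kN·m
Load 2 — point force P=3 kN at a=8/3 m (b=L-a=16/3):
  M_2 = Pb²(3a+b)x/L³ - Pab²/L²  [x≤a] = 3·(16/3)²·(3·(8/3)+(16/3))·(8/5)/8³ - 3·(8/3)·(16/3)²/8² = 0 kN·m
Load 3 — applied couple M₀=2 kN·m at a=16/3 m (b=L-a=8/3):
  M_3 = R_Ax - M_A  [x≤a] with R_A=1/3, M_A=2/3 = (1/3)·(8/5) - (2/3) = -2/15 kN·m
Load 4 — point force P=-16 kN at a=4 m (b=L-a=4):
  M_4 = Pb²(3a+b)x/L³ - Pab²/L²  [x≤a] = (-16)·4²·(3·4+4)·(8/5)/8³ - (-16)·4·4²/8² = 16/5 kN·m
Superposition: M = Σ M_i = 3446/1875 kN·m ≈ 1.837867 kN·m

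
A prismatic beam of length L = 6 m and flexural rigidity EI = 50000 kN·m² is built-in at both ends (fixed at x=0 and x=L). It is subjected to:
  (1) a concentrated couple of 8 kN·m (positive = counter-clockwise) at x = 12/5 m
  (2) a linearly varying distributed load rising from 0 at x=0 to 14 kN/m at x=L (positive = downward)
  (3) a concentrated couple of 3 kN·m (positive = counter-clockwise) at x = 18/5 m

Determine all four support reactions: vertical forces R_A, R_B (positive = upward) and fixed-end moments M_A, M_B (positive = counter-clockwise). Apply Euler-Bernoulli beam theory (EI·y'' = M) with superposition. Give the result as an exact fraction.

R_A = 381/25 kN, M_A = 468/25 kN·m, R_B = 669/25 kN, M_B = -557/25 kN·m

Load 1 — applied couple M₀=8 kN·m at a=12/5 m (b=L-a=18/5):
  R_A = 6M₀ab/L³ = 6·8·(12/5)·(18/5)/6³ = 48/25 kN
  M_A = M₀b(2a-b)/L² = 8·(18/5)·(2·(12/5)-(18/5))/6² = 24/25 kN·m
  R_B = -6M₀ab/L³ = -6·8·(12/5)·(18/5)/6³ = -48/25 kN
  M_B = M₀a(2b-a)/L² = 8·(12/5)·(2·(18/5)-(12/5))/6² = 64/25 kN·m
Load 2 — triangular load w₀=14 kN/m (0→w₀ over full span):
  R_A = 3w₀L/20 = 3·14·6/20 = 63/5 kN
  M_A = w₀L²/30 = 14·6²/30 = 84/5 kN·m
  R_B = 7w₀L/20 = 7·14·6/20 = 147/5 kN
  M_B = -w₀L²/20 = -14·6²/20 = -126/5 kN·m
Load 3 — applied couple M₀=3 kN·m at a=18/5 m (b=L-a=12/5):
  R_A = 6M₀ab/L³ = 6·3·(18/5)·(12/5)/6³ = 18/25 kN
  M_A = M₀b(2a-b)/L² = 3·(12/5)·(2·(18/5)-(12/5))/6² = 24/25 kN·m
  R_B = -6M₀ab/L³ = -6·3·(18/5)·(12/5)/6³ = -18/25 kN
  M_B = M₀a(2b-a)/L² = 3·(18/5)·(2·(12/5)-(18/5))/6² = 9/25 kN·m
Superposition: R_A = 381/25 kN, M_A = 468/25 kN·m, R_B = 669/25 kN, M_B = -557/25 kN·m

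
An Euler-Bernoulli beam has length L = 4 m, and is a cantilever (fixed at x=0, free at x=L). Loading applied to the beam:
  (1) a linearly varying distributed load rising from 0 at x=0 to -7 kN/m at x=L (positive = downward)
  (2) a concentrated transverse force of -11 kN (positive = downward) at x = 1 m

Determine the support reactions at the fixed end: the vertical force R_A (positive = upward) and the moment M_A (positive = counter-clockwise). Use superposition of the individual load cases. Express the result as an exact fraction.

Load 1 — triangular load w₀=-7 kN/m (0→w₀ over full span):
  R_A = w₀L/2 = (-7)·4/2 = -14 kN
  M_A = w₀L²/3 = (-7)·4²/3 = -112/3 kN·m
Load 2 — point force P=-11 kN at a=1 m (b=L-a=3):
  R_A = P = (-11) = -11 kN
  M_A = Pa = (-11)·1 = -11 kN·m
Superposition: R_A = -25 kN, M_A = -145/3 kN·m

R_A = -25 kN, M_A = -145/3 kN·m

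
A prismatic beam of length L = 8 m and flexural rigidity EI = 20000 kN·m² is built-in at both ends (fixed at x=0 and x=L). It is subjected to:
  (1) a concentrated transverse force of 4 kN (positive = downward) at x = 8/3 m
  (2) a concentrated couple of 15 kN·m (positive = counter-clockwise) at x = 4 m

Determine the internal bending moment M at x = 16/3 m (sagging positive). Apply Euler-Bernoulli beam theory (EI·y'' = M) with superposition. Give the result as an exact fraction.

M(16/3) = -1087/324 kN·m

Load 1 — point force P=4 kN at a=8/3 m (b=L-a=16/3):
  M_1 = Pa²(a+3b)(L-x)/L³ - Pa²b/L²  [x>a] = 4·(8/3)²·((8/3)+3·(16/3))·(8-(16/3))/8³ - 4·(8/3)²·(16/3)/8² = 32/81 kN·m
Load 2 — applied couple M₀=15 kN·m at a=4 m (b=L-a=4):
  M_2 = R_Ax - M_A - M₀  [x>a] with R_A=45/16, M_A=15/4 = (45/16)·(16/3) - (15/4) - 15 = -15/4 kN·m
Superposition: M = Σ M_i = -1087/324 kN·m ≈ -3.354938 kN·m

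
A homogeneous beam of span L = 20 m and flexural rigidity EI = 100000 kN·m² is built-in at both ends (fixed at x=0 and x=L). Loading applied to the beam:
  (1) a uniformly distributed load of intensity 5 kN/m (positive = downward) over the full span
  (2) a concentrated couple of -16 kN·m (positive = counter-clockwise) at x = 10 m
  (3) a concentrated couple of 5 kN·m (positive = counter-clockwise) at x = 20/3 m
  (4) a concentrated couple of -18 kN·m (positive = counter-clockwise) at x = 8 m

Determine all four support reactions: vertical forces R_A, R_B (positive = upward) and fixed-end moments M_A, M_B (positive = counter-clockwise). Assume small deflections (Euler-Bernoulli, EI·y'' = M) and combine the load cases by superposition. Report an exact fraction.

Load 1 — uniform load w=5 kN/m over full span:
  R_A = wL/2 = 5·20/2 = 50 kN
  M_A = wL²/12 = 5·20²/12 = 500/3 kN·m
  R_B = wL/2 = 5·20/2 = 50 kN
  M_B = -wL²/12 = -5·20²/12 = -500/3 kN·m
Load 2 — applied couple M₀=-16 kN·m at a=10 m (b=L-a=10):
  R_A = 6M₀ab/L³ = 6·(-16)·10·10/20³ = -6/5 kN
  M_A = M₀b(2a-b)/L² = (-16)·10·(2·10-10)/20² = -4 kN·m
  R_B = -6M₀ab/L³ = -6·(-16)·10·10/20³ = 6/5 kN
  M_B = M₀a(2b-a)/L² = (-16)·10·(2·10-10)/20² = -4 kN·m
Load 3 — applied couple M₀=5 kN·m at a=20/3 m (b=L-a=40/3):
  R_A = 6M₀ab/L³ = 6·5·(20/3)·(40/3)/20³ = 1/3 kN
  M_A = M₀b(2a-b)/L² = 5·(40/3)·(2·(20/3)-(40/3))/20² = 0 kN·m
  R_B = -6M₀ab/L³ = -6·5·(20/3)·(40/3)/20³ = -1/3 kN
  M_B = M₀a(2b-a)/L² = 5·(20/3)·(2·(40/3)-(20/3))/20² = 5/3 kN·m
Load 4 — applied couple M₀=-18 kN·m at a=8 m (b=L-a=12):
  R_A = 6M₀ab/L³ = 6·(-18)·8·12/20³ = -162/125 kN
  M_A = M₀b(2a-b)/L² = (-18)·12·(2·8-12)/20² = -54/25 kN·m
  R_B = -6M₀ab/L³ = -6·(-18)·8·12/20³ = 162/125 kN
  M_B = M₀a(2b-a)/L² = (-18)·8·(2·12-8)/20² = -144/25 kN·m
Superposition: R_A = 17939/375 kN, M_A = 12038/75 kN·m, R_B = 19561/375 kN, M_B = -4369/25 kN·m

R_A = 17939/375 kN, M_A = 12038/75 kN·m, R_B = 19561/375 kN, M_B = -4369/25 kN·m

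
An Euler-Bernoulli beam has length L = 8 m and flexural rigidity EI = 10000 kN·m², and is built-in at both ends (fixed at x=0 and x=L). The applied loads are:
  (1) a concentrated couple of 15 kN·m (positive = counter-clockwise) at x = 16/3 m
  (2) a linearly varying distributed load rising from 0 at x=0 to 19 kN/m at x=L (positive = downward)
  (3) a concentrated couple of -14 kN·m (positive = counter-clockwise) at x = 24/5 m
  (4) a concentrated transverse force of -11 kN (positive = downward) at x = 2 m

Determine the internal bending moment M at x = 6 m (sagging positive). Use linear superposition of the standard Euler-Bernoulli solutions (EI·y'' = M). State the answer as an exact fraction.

M(6) = 11777/1200 kN·m

Load 1 — applied couple M₀=15 kN·m at a=16/3 m (b=L-a=8/3):
  M_1 = R_Ax - M_A - M₀  [x>a] with R_A=5/2, M_A=5 = (5/2)·6 - 5 - 15 = -5 kN·m
Load 2 — triangular load w₀=19 kN/m (0→w₀ over full span):
  M_2 = 3w₀Lx/20 - w₀L²/30 - w₀x³/(6L) = 3·19·8·6/20 - 19·8²/30 - 19·6³/(6·8) = 323/30 kN·m
Load 3 — applied couple M₀=-14 kN·m at a=24/5 m (b=L-a=16/5):
  M_3 = R_Ax - M_A - M₀  [x>a] with R_A=-63/25, M_A=-112/25 = (-63/25)·6 - (-112/25) - (-14) = 84/25 kN·m
Load 4 — point force P=-11 kN at a=2 m (b=L-a=6):
  M_4 = Pa²(a+3b)(L-x)/L³ - Pa²b/L²  [x>a] = (-11)·2²·(2+3·6)·(8-6)/8³ - (-11)·2²·6/8² = 11/16 kN·m
Superposition: M = Σ M_i = 11777/1200 kN·m ≈ 9.814167 kN·m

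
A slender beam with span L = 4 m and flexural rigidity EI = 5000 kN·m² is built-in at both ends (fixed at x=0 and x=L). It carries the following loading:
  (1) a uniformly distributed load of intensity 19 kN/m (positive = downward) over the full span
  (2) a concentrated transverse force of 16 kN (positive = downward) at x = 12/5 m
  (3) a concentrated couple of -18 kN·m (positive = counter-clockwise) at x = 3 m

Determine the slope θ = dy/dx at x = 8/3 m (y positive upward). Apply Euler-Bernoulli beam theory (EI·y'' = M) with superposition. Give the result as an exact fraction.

Load 1 — uniform load w=19 kN/m over full span:
  θ_1 = -wx(L-x)(L-2x)/(12EI) = -19·(8/3)·(4-(8/3))·(4-2·(8/3))/(12·5000) = 76/50625 rad
Load 2 — point force P=16 kN at a=12/5 m (b=L-a=8/5):
  θ_2 = Pa²(L-x)(2bL-(3b+a)(L-x))/(2L³EI)  [x>a] = 16·(12/5)²·(4-(8/3))·(2·(8/5)·4-(3·(8/5)+(12/5))·(4-(8/3)))/(2·4³·5000) = 48/78125 rad
Load 3 — applied couple M₀=-18 kN·m at a=3 m (b=L-a=1):
  θ_3 = (R_Ax²/2 - M_Ax)/EI  [x≤a] with R_A=-81/16, M_A=-45/8 = ((-81/16)·(8/3)²/2 - (-45/8)·(8/3))/5000 = -3/5000 rad
Superposition: θ = Σ θ_i = 76729/50625000 rad ≈ 0.001516 rad

θ(8/3) = 76729/50625000 rad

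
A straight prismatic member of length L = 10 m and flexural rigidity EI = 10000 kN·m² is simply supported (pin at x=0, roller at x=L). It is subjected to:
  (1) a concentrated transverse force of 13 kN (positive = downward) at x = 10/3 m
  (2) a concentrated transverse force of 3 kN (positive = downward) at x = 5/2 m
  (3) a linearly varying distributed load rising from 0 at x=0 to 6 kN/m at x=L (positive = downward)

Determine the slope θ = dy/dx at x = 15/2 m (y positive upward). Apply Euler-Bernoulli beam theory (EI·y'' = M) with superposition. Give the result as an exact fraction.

Load 1 — point force P=13 kN at a=10/3 m (b=L-a=20/3):
  θ_1 = -Pa(2L²-6Lx+3x²+a²)/(6LEI)  [x>a] = -13·(10/3)·(2·10²-6·10·(15/2)+3·(15/2)²+(10/3)²)/(6·10·10000) = 1313/259200 rad
Load 2 — point force P=3 kN at a=5/2 m (b=L-a=15/2):
  θ_2 = -Pa(2L²-6Lx+3x²+a²)/(6LEI)  [x>a] = -3·(5/2)·(2·10²-6·10·(15/2)+3·(15/2)²+(5/2)²)/(6·10·10000) = 3/3200 rad
Load 3 — triangular load w₀=6 kN/m (0→w₀ over full span):
  θ_3 = -w₀(7L⁴-30L²x²+15x⁴)/(360LEI) = -6·(7·10⁴-30·10²·(15/2)²+15·(15/2)⁴)/(360·10·10000) = 1313/153600 rad
Superposition: θ = Σ θ_i = 60347/4147200 rad ≈ 0.014551 rad

θ(15/2) = 60347/4147200 rad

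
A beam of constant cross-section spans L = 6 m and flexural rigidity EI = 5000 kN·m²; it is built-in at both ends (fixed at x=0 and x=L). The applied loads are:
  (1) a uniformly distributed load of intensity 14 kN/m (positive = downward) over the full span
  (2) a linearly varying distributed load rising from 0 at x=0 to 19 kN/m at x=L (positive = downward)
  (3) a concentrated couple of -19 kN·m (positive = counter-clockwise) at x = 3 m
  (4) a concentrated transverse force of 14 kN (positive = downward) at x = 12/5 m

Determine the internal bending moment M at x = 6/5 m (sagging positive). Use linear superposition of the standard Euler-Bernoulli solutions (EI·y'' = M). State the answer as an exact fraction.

Load 1 — uniform load w=14 kN/m over full span:
  M_1 = wLx/2 - wL²/12 - wx²/2 = 14·6·(6/5)/2 - 14·6²/12 - 14·(6/5)²/2 = -42/25 kN·m
Load 2 — triangular load w₀=19 kN/m (0→w₀ over full span):
  M_2 = 3w₀Lx/20 - w₀L²/30 - w₀x³/(6L) = 3·19·6·(6/5)/20 - 19·6²/30 - 19·(6/5)³/(6·6) = -399/125 kN·m
Load 3 — applied couple M₀=-19 kN·m at a=3 m (b=L-a=3):
  M_3 = R_Ax - M_A  [x≤a] with R_A=-19/4, M_A=-19/4 = (-19/4)·(6/5) - (-19/4) = -19/20 kN·m
Load 4 — point force P=14 kN at a=12/5 m (b=L-a=18/5):
  M_4 = Pb²(3a+b)x/L³ - Pab²/L²  [x≤a] = 14·(18/5)²·(3·(12/5)+(18/5))·(6/5)/6³ - 14·(12/5)·(18/5)²/6² = -756/625 kN·m
Superposition: M = Σ M_i = -17579/2500 kN·m ≈ -7.031600 kN·m

M(6/5) = -17579/2500 kN·m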